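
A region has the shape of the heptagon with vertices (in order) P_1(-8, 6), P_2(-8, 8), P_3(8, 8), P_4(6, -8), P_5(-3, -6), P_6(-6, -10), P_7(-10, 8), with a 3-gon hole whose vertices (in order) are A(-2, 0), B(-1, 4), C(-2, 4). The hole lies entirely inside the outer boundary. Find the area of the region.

231

Outer boundary:
Apply the shoelace formula: 2A = Σ (x_i·y_{i+1} − x_{i+1}·y_i), indices taken mod 7.
Cross-terms: -16, -128, -112, -60, -6, -148, 4  ⇒  Σ = -466
Area = |Σ|/2 = 233.
Hole:
Cross-terms: -8, 4, 8  ⇒  Σ = 4
Area = |Σ|/2 = 2.
Net area = 233 − 2 = 231.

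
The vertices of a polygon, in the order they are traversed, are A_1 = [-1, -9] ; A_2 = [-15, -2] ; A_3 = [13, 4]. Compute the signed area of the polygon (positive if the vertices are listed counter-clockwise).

-140

Cross-terms: -133, -34, -113  ⇒  Σ = -280
Signed area = Σ/2 = -140 (negative ⇒ clockwise traversal).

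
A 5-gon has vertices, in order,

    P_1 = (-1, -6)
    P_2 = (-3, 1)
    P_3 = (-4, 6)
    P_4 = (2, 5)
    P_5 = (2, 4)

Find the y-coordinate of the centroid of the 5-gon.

Apply Gauss's area formula. First the cross-terms c_i = x_i·y_{i+1} − x_{i+1}·y_i:
  -19, -14, -32, -2, -8  ⇒  2A = -75, A = -37.5.
Then Σ (y_i + y_{i+1})·c_i = -357, so ȳ = -357 / (6·(-37.5)) = 119/75.

119/75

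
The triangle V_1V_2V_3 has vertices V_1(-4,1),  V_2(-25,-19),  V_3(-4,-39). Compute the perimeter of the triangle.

98

|V_1V_2| = √((-21)² + (-20)²) = √841 = 29
|V_2V_3| = √((21)² + (-20)²) = √841 = 29
|V_3V_1| = √((0)² + (40)²) = √1600 = 40
Perimeter = 29 + 29 + 40 = 98.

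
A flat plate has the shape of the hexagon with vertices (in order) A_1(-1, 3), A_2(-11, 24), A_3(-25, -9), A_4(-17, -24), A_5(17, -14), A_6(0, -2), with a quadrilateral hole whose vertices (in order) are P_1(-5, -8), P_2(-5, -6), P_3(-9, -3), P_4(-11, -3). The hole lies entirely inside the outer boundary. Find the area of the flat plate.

Outer boundary:
Apply Gauss's area formula: 2A = Σ (x_i·y_{i+1} − x_{i+1}·y_i), indices taken mod 6.
Cross-terms: 9, 699, 447, 646, -34, -2  ⇒  Σ = 1765
Area = |Σ|/2 = 882.5.
Hole:
Cross-terms: -10, -39, -6, 73  ⇒  Σ = 18
Area = |Σ|/2 = 9.
Net area = 882.5 − 9 = 873.5.

873.5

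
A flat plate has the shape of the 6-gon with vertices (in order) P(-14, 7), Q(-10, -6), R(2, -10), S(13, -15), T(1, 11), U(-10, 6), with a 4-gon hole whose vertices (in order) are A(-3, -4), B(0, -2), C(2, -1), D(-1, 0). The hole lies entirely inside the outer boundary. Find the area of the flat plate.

Outer boundary:
Σ = (154) + (112) + (100) + (158) + (116) + (14) = 654
Area = |Σ|/2 = 327.
Hole:
Apply the surveyor's formula: 2A = Σ (x_i·y_{i+1} − x_{i+1}·y_i), indices taken mod 4.
Σ = (6) + (4) + (-1) + (4) = 13
Area = |Σ|/2 = 6.5.
Net area = 327 − 6.5 = 320.5.

320.5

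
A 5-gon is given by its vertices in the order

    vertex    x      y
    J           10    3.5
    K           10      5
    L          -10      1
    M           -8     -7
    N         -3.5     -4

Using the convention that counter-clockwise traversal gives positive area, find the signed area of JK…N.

Apply the shoelace formula: 2A = Σ (x_i·y_{i+1} − x_{i+1}·y_i), indices taken mod 5.
Σ = (15) + (60) + (78) + (7.5) + (27.75) = 188.25
Signed area = Σ/2 = 94.125 (positive ⇒ counter-clockwise traversal).

94.125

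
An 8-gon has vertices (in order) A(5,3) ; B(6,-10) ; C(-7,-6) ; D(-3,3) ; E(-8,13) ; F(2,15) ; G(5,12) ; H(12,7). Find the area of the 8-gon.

266.5

Apply the shoelace formula: 2A = Σ (x_i·y_{i+1} − x_{i+1}·y_i), indices taken mod 8.
A→B: (5)(-10) − (6)(3) = -68
B→C: (6)(-6) − (-7)(-10) = -106
C→D: (-7)(3) − (-3)(-6) = -39
D→E: (-3)(13) − (-8)(3) = -15
E→F: (-8)(15) − (2)(13) = -146
F→G: (2)(12) − (5)(15) = -51
G→H: (5)(7) − (12)(12) = -109
H→A: (12)(3) − (5)(7) = 1
Σ = -533
Area = |Σ|/2 = 266.5.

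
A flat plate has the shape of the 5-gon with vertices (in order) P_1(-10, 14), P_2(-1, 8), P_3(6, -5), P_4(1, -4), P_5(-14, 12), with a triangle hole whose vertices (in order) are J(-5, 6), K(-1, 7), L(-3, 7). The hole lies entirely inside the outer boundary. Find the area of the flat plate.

123

Outer boundary:
Cross-terms: -66, -43, -19, -44, -76  ⇒  Σ = -248
Area = |Σ|/2 = 124.
Hole:
Apply the shoelace formula: 2A = Σ (x_i·y_{i+1} − x_{i+1}·y_i), indices taken mod 3.
Cross-terms: -29, 14, 17  ⇒  Σ = 2
Area = |Σ|/2 = 1.
Net area = 124 − 1 = 123.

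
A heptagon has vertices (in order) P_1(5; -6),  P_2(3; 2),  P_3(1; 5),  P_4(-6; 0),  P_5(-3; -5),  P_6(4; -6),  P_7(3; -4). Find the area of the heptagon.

Apply the shoelace (surveyor's) formula: 2A = Σ (x_i·y_{i+1} − x_{i+1}·y_i), indices taken mod 7.
Σ = (28) + (13) + (30) + (30) + (38) + (2) + (2) = 143
Area = |Σ|/2 = 71.5.

71.5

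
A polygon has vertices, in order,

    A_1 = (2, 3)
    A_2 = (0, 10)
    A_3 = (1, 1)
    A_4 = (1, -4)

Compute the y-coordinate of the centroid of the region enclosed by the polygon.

77/24

Apply the shoelace (surveyor's) formula. First the cross-terms c_i = x_i·y_{i+1} − x_{i+1}·y_i:
  20, -10, -5, 11  ⇒  2A = 16, A = 8.
Then Σ (y_i + y_{i+1})·c_i = 154, so ȳ = 154 / (6·8) = 77/24.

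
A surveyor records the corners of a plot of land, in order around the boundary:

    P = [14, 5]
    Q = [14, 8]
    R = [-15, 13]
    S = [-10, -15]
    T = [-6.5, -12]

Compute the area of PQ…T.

Σ = (42) + (302) + (355) + (22.5) + (135.5) = 857
Area = |Σ|/2 = 428.5.

428.5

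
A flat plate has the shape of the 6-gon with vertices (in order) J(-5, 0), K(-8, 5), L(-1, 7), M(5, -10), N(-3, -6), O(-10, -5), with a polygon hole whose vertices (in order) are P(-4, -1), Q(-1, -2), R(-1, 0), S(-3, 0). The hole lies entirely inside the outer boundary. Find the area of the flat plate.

111.5

Outer boundary:
Σ = (-25) + (-51) + (-25) + (-60) + (-45) + (-25) = -231
Area = |Σ|/2 = 115.5.
Hole:
Apply the shoelace (surveyor's) formula: 2A = Σ (x_i·y_{i+1} − x_{i+1}·y_i), indices taken mod 4.
Cross-terms: 7, -2, 0, 3  ⇒  Σ = 8
Area = |Σ|/2 = 4.
Net area = 115.5 − 4 = 111.5.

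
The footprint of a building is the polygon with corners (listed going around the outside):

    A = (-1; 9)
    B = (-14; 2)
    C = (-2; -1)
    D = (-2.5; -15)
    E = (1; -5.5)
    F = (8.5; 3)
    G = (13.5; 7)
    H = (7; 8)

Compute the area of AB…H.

Apply Gauss's area formula: 2A = Σ (x_i·y_{i+1} − x_{i+1}·y_i), indices taken mod 8.
Σ = (124) + (18) + (27.5) + (28.75) + (49.75) + (19) + (59) + (71) = 397
Area = |Σ|/2 = 198.5.

198.5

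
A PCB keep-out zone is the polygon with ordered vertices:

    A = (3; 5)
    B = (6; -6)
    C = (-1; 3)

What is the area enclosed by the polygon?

Apply the surveyor's formula: 2A = Σ (x_i·y_{i+1} − x_{i+1}·y_i), indices taken mod 3.
Σ = (-48) + (12) + (-14) = -50
Area = |Σ|/2 = 25.

25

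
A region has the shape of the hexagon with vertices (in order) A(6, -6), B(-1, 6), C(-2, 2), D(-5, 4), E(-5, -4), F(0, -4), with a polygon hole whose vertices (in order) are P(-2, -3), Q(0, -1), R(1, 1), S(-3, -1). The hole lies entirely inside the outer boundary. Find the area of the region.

57

Outer boundary:
Σ = (30) + (10) + (2) + (40) + (20) + (24) = 126
Area = |Σ|/2 = 63.
Hole:
Apply Gauss's area formula: 2A = Σ (x_i·y_{i+1} − x_{i+1}·y_i), indices taken mod 4.
Cross-terms: 2, 1, 2, 7  ⇒  Σ = 12
Area = |Σ|/2 = 6.
Net area = 63 − 6 = 57.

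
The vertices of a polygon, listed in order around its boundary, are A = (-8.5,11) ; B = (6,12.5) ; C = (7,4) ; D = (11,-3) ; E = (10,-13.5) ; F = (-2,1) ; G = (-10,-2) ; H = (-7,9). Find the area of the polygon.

263.375

A→B: (-8.5)(12.5) − (6)(11) = -172.25
B→C: (6)(4) − (7)(12.5) = -63.5
C→D: (7)(-3) − (11)(4) = -65
D→E: (11)(-13.5) − (10)(-3) = -118.5
E→F: (10)(1) − (-2)(-13.5) = -17
F→G: (-2)(-2) − (-10)(1) = 14
G→H: (-10)(9) − (-7)(-2) = -104
H→A: (-7)(11) − (-8.5)(9) = -0.5
Σ = -526.75
Area = |Σ|/2 = 263.375.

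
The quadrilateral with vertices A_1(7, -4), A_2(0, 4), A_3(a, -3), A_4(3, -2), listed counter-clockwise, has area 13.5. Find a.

2

The doubled signed area Σ (x_i y_{i+1} − x_{i+1} y_i) is linear in a.
With a=0 it equals 39; the coefficient of a is -6 (from the two edges through A_3).
So -6·a + 39 = 2·13.5 = 27 ⇒ a = 2.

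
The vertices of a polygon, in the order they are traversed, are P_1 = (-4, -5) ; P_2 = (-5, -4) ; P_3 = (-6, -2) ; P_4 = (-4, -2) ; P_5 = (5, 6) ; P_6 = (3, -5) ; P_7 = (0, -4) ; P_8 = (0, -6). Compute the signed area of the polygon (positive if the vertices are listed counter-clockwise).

-56

Apply Gauss's area formula: 2A = Σ (x_i·y_{i+1} − x_{i+1}·y_i), indices taken mod 8.
P_1→P_2: (-4)(-4) − (-5)(-5) = -9
P_2→P_3: (-5)(-2) − (-6)(-4) = -14
P_3→P_4: (-6)(-2) − (-4)(-2) = 4
P_4→P_5: (-4)(6) − (5)(-2) = -14
P_5→P_6: (5)(-5) − (3)(6) = -43
P_6→P_7: (3)(-4) − (0)(-5) = -12
P_7→P_8: (0)(-6) − (0)(-4) = 0
P_8→P_1: (0)(-5) − (-4)(-6) = -24
Σ = -112
Signed area = Σ/2 = -56 (negative ⇒ clockwise traversal).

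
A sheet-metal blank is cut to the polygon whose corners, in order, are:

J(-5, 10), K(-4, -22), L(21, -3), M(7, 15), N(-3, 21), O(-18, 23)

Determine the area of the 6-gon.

698

Apply the surveyor's formula: 2A = Σ (x_i·y_{i+1} − x_{i+1}·y_i), indices taken mod 6.
Σ = (150) + (474) + (336) + (192) + (309) + (-65) = 1396
Area = |Σ|/2 = 698.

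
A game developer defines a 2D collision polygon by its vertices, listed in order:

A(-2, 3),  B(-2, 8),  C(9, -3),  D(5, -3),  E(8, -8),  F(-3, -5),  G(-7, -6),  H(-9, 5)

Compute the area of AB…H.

145.5

Σ = (-10) + (-66) + (-12) + (-16) + (-64) + (-17) + (-89) + (-17) = -291
Area = |Σ|/2 = 145.5.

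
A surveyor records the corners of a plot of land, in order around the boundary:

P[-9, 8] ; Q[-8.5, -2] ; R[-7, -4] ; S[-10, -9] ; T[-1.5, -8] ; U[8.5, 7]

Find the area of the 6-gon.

Apply the shoelace formula: 2A = Σ (x_i·y_{i+1} − x_{i+1}·y_i), indices taken mod 6.
Cross-terms: 86, 20, 23, 66.5, 57.5, 131  ⇒  Σ = 384
Area = |Σ|/2 = 192.

192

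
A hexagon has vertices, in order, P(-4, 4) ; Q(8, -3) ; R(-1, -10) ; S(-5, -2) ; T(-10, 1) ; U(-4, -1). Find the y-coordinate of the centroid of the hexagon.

Apply the surveyor's formula. First the cross-terms c_i = x_i·y_{i+1} − x_{i+1}·y_i:
  -20, -83, -48, -25, 14, -20  ⇒  2A = -182, A = -91.
Then Σ (y_i + y_{i+1})·c_i = 1600, so ȳ = 1600 / (6·(-91)) = -800/273.

-800/273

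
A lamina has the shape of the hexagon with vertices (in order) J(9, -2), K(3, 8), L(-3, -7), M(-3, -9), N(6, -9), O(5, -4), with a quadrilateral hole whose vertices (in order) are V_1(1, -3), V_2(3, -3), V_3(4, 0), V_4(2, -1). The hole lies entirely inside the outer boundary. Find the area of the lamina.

Outer boundary:
Apply the shoelace formula: 2A = Σ (x_i·y_{i+1} − x_{i+1}·y_i), indices taken mod 6.
Σ = (78) + (3) + (6) + (81) + (21) + (26) = 215
Area = |Σ|/2 = 107.5.
Hole:
Σ = (6) + (12) + (-4) + (-5) = 9
Area = |Σ|/2 = 4.5.
Net area = 107.5 − 4.5 = 103.

103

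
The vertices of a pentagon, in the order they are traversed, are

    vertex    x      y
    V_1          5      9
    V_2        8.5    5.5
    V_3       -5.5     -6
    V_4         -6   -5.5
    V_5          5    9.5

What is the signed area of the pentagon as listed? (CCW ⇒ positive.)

Σ = (-49) + (-20.75) + (-5.75) + (-29.5) + (-2.5) = -107.5
Signed area = Σ/2 = -53.75 (negative ⇒ clockwise traversal).

-53.75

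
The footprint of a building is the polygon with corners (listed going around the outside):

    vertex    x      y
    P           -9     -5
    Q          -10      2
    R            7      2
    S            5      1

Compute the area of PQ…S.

60.5

Cross-terms: -68, -34, -3, -16  ⇒  Σ = -121
Area = |Σ|/2 = 60.5.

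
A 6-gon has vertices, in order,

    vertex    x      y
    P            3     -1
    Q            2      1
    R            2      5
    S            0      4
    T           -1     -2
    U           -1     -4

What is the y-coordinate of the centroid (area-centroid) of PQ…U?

0.425

Apply Gauss's area formula. First the cross-terms c_i = x_i·y_{i+1} − x_{i+1}·y_i:
  5, 8, 8, 4, 2, 13  ⇒  2A = 40, A = 20.
Then Σ (y_i + y_{i+1})·c_i = 51, so ȳ = 51 / (6·20) = 0.425.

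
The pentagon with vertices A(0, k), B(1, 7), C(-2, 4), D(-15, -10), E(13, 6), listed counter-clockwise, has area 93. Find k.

4

The doubled signed area Σ (x_i y_{i+1} − x_{i+1} y_i) is linear in k.
With k=0 it equals 138; the coefficient of k is 12 (from the two edges through A).
So 12·k + 138 = 2·93 = 186 ⇒ k = 4.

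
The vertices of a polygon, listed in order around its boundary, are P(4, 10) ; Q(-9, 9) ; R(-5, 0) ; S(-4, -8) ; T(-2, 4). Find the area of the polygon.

71.5

P→Q: (4)(9) − (-9)(10) = 126
Q→R: (-9)(0) − (-5)(9) = 45
R→S: (-5)(-8) − (-4)(0) = 40
S→T: (-4)(4) − (-2)(-8) = -32
T→P: (-2)(10) − (4)(4) = -36
Σ = 143
Area = |Σ|/2 = 71.5.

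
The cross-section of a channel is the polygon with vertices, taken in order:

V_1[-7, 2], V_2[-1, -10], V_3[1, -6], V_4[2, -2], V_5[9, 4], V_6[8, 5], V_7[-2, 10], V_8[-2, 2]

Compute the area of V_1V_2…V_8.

Apply the shoelace (surveyor's) formula: 2A = Σ (x_i·y_{i+1} − x_{i+1}·y_i), indices taken mod 8.
Σ = (72) + (16) + (10) + (26) + (13) + (90) + (16) + (10) = 253
Area = |Σ|/2 = 126.5.

126.5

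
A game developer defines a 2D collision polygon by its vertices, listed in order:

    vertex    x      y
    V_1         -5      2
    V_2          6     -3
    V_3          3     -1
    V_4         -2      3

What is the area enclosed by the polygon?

Cross-terms: 3, 3, 7, 11  ⇒  Σ = 24
Area = |Σ|/2 = 12.

12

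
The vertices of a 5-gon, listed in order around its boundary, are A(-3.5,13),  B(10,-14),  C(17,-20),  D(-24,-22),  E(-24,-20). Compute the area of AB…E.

663.5

Cross-terms: -81, 38, -854, -48, -382  ⇒  Σ = -1327
Area = |Σ|/2 = 663.5.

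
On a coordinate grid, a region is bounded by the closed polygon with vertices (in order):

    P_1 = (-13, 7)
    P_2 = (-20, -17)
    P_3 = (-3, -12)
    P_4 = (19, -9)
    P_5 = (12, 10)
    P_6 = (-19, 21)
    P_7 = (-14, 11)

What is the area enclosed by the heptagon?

837.5

Cross-terms: 361, 189, 255, 298, 442, 85, 45  ⇒  Σ = 1675
Area = |Σ|/2 = 837.5.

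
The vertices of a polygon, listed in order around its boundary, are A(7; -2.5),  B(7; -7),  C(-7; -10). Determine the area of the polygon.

31.5

Apply the shoelace formula: 2A = Σ (x_i·y_{i+1} − x_{i+1}·y_i), indices taken mod 3.
Σ = (-31.5) + (-119) + (87.5) = -63
Area = |Σ|/2 = 31.5.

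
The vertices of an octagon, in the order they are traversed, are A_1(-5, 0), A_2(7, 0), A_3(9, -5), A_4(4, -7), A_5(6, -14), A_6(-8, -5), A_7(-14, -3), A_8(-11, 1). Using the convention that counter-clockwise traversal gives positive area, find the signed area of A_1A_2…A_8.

-161

Apply Gauss's area formula: 2A = Σ (x_i·y_{i+1} − x_{i+1}·y_i), indices taken mod 8.
Σ = (0) + (-35) + (-43) + (-14) + (-142) + (-46) + (-47) + (5) = -322
Signed area = Σ/2 = -161 (negative ⇒ clockwise traversal).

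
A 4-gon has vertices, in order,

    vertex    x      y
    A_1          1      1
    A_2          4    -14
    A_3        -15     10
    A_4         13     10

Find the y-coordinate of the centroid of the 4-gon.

Apply Gauss's area formula. First the cross-terms c_i = x_i·y_{i+1} − x_{i+1}·y_i:
  -18, -170, -280, 3  ⇒  2A = -465, A = -232.5.
Then Σ (y_i + y_{i+1})·c_i = -4653, so ȳ = -4653 / (6·(-232.5)) = 517/155.

517/155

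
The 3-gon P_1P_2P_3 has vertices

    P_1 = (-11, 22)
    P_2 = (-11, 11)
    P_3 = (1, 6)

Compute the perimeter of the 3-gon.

|P_1P_2| = √((0)² + (-11)²) = √121 = 11
|P_2P_3| = √((12)² + (-5)²) = √169 = 13
|P_3P_1| = √((-12)² + (16)²) = √400 = 20
Perimeter = 11 + 13 + 20 = 44.

44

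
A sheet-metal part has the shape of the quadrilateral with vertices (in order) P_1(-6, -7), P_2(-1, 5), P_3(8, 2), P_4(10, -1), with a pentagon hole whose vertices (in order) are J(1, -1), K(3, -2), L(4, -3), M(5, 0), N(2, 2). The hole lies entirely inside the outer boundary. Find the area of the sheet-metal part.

Outer boundary:
Σ = (-37) + (-42) + (-28) + (-76) = -183
Area = |Σ|/2 = 91.5.
Hole:
Σ = (1) + (-1) + (15) + (10) + (-4) = 21
Area = |Σ|/2 = 10.5.
Net area = 91.5 − 10.5 = 81.

81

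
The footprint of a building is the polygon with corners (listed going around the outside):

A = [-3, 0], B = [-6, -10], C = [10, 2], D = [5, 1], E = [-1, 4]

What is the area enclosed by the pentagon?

Apply the surveyor's formula: 2A = Σ (x_i·y_{i+1} − x_{i+1}·y_i), indices taken mod 5.
Σ = (30) + (88) + (0) + (21) + (12) = 151
Area = |Σ|/2 = 75.5.

75.5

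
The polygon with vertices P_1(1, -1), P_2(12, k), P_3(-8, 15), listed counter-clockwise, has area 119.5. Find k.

6

The doubled signed area Σ (x_i y_{i+1} − x_{i+1} y_i) is linear in k.
With k=0 it equals 185; the coefficient of k is 9 (from the two edges through P_2).
So 9·k + 185 = 2·119.5 = 239 ⇒ k = 6.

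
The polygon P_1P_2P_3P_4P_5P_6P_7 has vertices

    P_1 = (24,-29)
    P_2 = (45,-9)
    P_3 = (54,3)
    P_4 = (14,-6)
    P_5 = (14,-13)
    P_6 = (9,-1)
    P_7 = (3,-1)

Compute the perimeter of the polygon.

|P_1P_2| = √((21)² + (20)²) = √841 = 29
|P_2P_3| = √((9)² + (12)²) = √225 = 15
|P_3P_4| = √((-40)² + (-9)²) = √1681 = 41
|P_4P_5| = √((0)² + (-7)²) = √49 = 7
|P_5P_6| = √((-5)² + (12)²) = √169 = 13
|P_6P_7| = √((-6)² + (0)²) = √36 = 6
|P_7P_1| = √((21)² + (-28)²) = √1225 = 35
Perimeter = 29 + 15 + 41 + 7 + 13 + 6 + 35 = 146.

146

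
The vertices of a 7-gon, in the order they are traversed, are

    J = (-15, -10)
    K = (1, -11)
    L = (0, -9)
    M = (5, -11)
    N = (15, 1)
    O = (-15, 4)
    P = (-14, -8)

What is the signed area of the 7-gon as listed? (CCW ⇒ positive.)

Apply the shoelace formula: 2A = Σ (x_i·y_{i+1} − x_{i+1}·y_i), indices taken mod 7.
Σ = (175) + (-9) + (45) + (170) + (75) + (176) + (20) = 652
Signed area = Σ/2 = 326 (positive ⇒ counter-clockwise traversal).

326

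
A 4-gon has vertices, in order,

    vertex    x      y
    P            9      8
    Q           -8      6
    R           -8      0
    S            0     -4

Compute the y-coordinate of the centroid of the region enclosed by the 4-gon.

326/117

Apply the shoelace formula. First the cross-terms c_i = x_i·y_{i+1} − x_{i+1}·y_i:
  118, 48, 32, 36  ⇒  2A = 234, A = 117.
Then Σ (y_i + y_{i+1})·c_i = 1956, so ȳ = 1956 / (6·117) = 326/117.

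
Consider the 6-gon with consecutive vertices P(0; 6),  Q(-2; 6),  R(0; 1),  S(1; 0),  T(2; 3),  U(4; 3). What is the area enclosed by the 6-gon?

P→Q: (0)(6) − (-2)(6) = 12
Q→R: (-2)(1) − (0)(6) = -2
R→S: (0)(0) − (1)(1) = -1
S→T: (1)(3) − (2)(0) = 3
T→U: (2)(3) − (4)(3) = -6
U→P: (4)(6) − (0)(3) = 24
Σ = 30
Area = |Σ|/2 = 15.

15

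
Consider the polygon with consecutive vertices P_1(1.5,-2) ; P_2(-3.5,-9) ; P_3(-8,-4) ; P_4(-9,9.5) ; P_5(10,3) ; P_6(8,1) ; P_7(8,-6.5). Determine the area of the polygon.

P_1→P_2: (1.5)(-9) − (-3.5)(-2) = -20.5
P_2→P_3: (-3.5)(-4) − (-8)(-9) = -58
P_3→P_4: (-8)(9.5) − (-9)(-4) = -112
P_4→P_5: (-9)(3) − (10)(9.5) = -122
P_5→P_6: (10)(1) − (8)(3) = -14
P_6→P_7: (8)(-6.5) − (8)(1) = -60
P_7→P_1: (8)(-2) − (1.5)(-6.5) = -6.25
Σ = -392.75
Area = |Σ|/2 = 196.375.

196.375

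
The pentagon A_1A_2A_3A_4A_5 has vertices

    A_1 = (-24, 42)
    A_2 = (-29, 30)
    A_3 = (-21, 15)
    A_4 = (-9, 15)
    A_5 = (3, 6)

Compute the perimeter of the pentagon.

102

|A_1A_2| = √((-5)² + (-12)²) = √169 = 13
|A_2A_3| = √((8)² + (-15)²) = √289 = 17
|A_3A_4| = √((12)² + (0)²) = √144 = 12
|A_4A_5| = √((12)² + (-9)²) = √225 = 15
|A_5A_1| = √((-27)² + (36)²) = √2025 = 45
Perimeter = 13 + 17 + 12 + 15 + 45 = 102.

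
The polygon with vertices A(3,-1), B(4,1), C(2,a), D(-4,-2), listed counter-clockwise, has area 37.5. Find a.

8

The doubled signed area Σ (x_i y_{i+1} − x_{i+1} y_i) is linear in a.
With a=0 it equals 11; the coefficient of a is 8 (from the two edges through C).
So 8·a + 11 = 2·37.5 = 75 ⇒ a = 8.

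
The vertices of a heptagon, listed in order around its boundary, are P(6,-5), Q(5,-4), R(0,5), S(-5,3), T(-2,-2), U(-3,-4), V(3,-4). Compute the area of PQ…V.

Apply the shoelace formula: 2A = Σ (x_i·y_{i+1} − x_{i+1}·y_i), indices taken mod 7.
Cross-terms: 1, 25, 25, 16, 2, 24, 9  ⇒  Σ = 102
Area = |Σ|/2 = 51.

51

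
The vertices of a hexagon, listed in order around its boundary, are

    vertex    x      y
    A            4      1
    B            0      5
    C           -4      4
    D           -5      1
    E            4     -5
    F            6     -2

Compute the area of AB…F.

Apply the shoelace formula: 2A = Σ (x_i·y_{i+1} − x_{i+1}·y_i), indices taken mod 6.
A→B: (4)(5) − (0)(1) = 20
B→C: (0)(4) − (-4)(5) = 20
C→D: (-4)(1) − (-5)(4) = 16
D→E: (-5)(-5) − (4)(1) = 21
E→F: (4)(-2) − (6)(-5) = 22
F→A: (6)(1) − (4)(-2) = 14
Σ = 113
Area = |Σ|/2 = 56.5.

56.5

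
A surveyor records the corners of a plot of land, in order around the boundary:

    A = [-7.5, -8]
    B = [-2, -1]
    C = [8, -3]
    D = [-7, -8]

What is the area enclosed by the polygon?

Σ = (-8.5) + (14) + (-85) + (-4) = -83.5
Area = |Σ|/2 = 41.75.

41.75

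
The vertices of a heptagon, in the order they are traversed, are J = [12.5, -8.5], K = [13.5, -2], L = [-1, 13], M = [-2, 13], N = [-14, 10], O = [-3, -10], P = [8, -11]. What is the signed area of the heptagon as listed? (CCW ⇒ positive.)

Σ = (89.75) + (173.5) + (13) + (162) + (170) + (113) + (69.5) = 790.75
Signed area = Σ/2 = 395.375 (positive ⇒ counter-clockwise traversal).

395.375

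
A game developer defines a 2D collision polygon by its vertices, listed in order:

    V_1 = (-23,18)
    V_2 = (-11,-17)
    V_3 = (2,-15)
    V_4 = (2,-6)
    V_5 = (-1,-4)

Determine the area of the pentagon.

Apply the surveyor's formula: 2A = Σ (x_i·y_{i+1} − x_{i+1}·y_i), indices taken mod 5.
V_1→V_2: (-23)(-17) − (-11)(18) = 589
V_2→V_3: (-11)(-15) − (2)(-17) = 199
V_3→V_4: (2)(-6) − (2)(-15) = 18
V_4→V_5: (2)(-4) − (-1)(-6) = -14
V_5→V_1: (-1)(18) − (-23)(-4) = -110
Σ = 682
Area = |Σ|/2 = 341.

341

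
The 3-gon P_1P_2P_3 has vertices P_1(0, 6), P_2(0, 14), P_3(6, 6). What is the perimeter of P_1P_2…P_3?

|P_1P_2| = √((0)² + (8)²) = √64 = 8
|P_2P_3| = √((6)² + (-8)²) = √100 = 10
|P_3P_1| = √((-6)² + (0)²) = √36 = 6
Perimeter = 8 + 10 + 6 = 24.

24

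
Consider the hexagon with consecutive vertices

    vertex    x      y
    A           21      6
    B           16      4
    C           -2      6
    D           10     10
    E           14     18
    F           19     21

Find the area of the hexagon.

Apply the shoelace (surveyor's) formula: 2A = Σ (x_i·y_{i+1} − x_{i+1}·y_i), indices taken mod 6.
Σ = (-12) + (104) + (-80) + (40) + (-48) + (-327) = -323
Area = |Σ|/2 = 161.5.

161.5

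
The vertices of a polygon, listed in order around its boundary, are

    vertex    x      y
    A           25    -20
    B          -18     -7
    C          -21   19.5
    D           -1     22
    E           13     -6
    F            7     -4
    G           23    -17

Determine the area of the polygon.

Apply the shoelace formula: 2A = Σ (x_i·y_{i+1} − x_{i+1}·y_i), indices taken mod 7.
Σ = (-535) + (-498) + (-442.5) + (-280) + (-10) + (-27) + (-35) = -1827.5
Area = |Σ|/2 = 913.75.

913.75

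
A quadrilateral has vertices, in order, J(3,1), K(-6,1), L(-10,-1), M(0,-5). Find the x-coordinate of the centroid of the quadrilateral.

Apply the shoelace formula. First the cross-terms c_i = x_i·y_{i+1} − x_{i+1}·y_i:
  9, 16, 50, 15  ⇒  2A = 90, A = 45.
Then Σ (x_i + x_{i+1})·c_i = -738, so x̄ = -738 / (6·45) = -41/15.

-41/15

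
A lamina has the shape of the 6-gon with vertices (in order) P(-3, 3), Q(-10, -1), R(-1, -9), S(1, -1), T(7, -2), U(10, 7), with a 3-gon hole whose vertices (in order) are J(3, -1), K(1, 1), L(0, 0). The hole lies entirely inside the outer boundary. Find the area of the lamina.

126.5

Outer boundary:
Apply the surveyor's formula: 2A = Σ (x_i·y_{i+1} − x_{i+1}·y_i), indices taken mod 6.
Σ = (33) + (89) + (10) + (5) + (69) + (51) = 257
Area = |Σ|/2 = 128.5.
Hole:
Apply the shoelace (surveyor's) formula: 2A = Σ (x_i·y_{i+1} − x_{i+1}·y_i), indices taken mod 3.
Cross-terms: 4, 0, 0  ⇒  Σ = 4
Area = |Σ|/2 = 2.
Net area = 128.5 − 2 = 126.5.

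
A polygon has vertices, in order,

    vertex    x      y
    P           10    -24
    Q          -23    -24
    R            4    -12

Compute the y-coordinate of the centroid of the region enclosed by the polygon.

-20

Apply the shoelace formula. First the cross-terms c_i = x_i·y_{i+1} − x_{i+1}·y_i:
  -792, 372, 24  ⇒  2A = -396, A = -198.
Then Σ (y_i + y_{i+1})·c_i = 23760, so ȳ = 23760 / (6·(-198)) = -20.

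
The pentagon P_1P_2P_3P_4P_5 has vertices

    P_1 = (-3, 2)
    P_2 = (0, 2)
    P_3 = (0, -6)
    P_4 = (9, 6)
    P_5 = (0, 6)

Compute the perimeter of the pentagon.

|P_1P_2| = √((3)² + (0)²) = √9 = 3
|P_2P_3| = √((0)² + (-8)²) = √64 = 8
|P_3P_4| = √((9)² + (12)²) = √225 = 15
|P_4P_5| = √((-9)² + (0)²) = √81 = 9
|P_5P_1| = √((-3)² + (-4)²) = √25 = 5
Perimeter = 3 + 8 + 15 + 9 + 5 = 40.

40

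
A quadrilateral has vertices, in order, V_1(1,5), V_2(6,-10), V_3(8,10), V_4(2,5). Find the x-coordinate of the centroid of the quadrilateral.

Apply the surveyor's formula. First the cross-terms c_i = x_i·y_{i+1} − x_{i+1}·y_i:
  -40, 140, 20, 5  ⇒  2A = 125, A = 62.5.
Then Σ (x_i + x_{i+1})·c_i = 1895, so x̄ = 1895 / (6·62.5) = 379/75.

379/75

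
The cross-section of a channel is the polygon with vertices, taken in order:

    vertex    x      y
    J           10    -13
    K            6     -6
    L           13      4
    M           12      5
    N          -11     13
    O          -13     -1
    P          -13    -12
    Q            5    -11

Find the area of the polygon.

Apply the surveyor's formula: 2A = Σ (x_i·y_{i+1} − x_{i+1}·y_i), indices taken mod 8.
J→K: (10)(-6) − (6)(-13) = 18
K→L: (6)(4) − (13)(-6) = 102
L→M: (13)(5) − (12)(4) = 17
M→N: (12)(13) − (-11)(5) = 211
N→O: (-11)(-1) − (-13)(13) = 180
O→P: (-13)(-12) − (-13)(-1) = 143
P→Q: (-13)(-11) − (5)(-12) = 203
Q→J: (5)(-13) − (10)(-11) = 45
Σ = 919
Area = |Σ|/2 = 459.5.

459.5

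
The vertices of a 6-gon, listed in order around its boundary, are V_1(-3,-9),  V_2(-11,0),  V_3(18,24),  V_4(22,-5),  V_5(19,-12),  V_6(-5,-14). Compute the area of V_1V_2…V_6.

736.5

Apply the shoelace formula: 2A = Σ (x_i·y_{i+1} − x_{i+1}·y_i), indices taken mod 6.
Σ = (-99) + (-264) + (-618) + (-169) + (-326) + (3) = -1473
Area = |Σ|/2 = 736.5.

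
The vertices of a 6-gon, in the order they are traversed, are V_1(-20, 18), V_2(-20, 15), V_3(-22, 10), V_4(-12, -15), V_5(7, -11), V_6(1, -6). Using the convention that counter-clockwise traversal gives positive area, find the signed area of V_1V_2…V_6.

Apply the shoelace formula: 2A = Σ (x_i·y_{i+1} − x_{i+1}·y_i), indices taken mod 6.
Σ = (60) + (130) + (450) + (237) + (-31) + (-102) = 744
Signed area = Σ/2 = 372 (positive ⇒ counter-clockwise traversal).

372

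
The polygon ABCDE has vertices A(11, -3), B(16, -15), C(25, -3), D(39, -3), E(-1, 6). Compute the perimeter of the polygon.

98

|AB| = √((5)² + (-12)²) = √169 = 13
|BC| = √((9)² + (12)²) = √225 = 15
|CD| = √((14)² + (0)²) = √196 = 14
|DE| = √((-40)² + (9)²) = √1681 = 41
|EA| = √((12)² + (-9)²) = √225 = 15
Perimeter = 13 + 15 + 14 + 41 + 15 = 98.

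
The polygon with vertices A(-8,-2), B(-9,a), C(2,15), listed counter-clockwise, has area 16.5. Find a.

Write out the shoelace sum; only the two edges meeting at B involve a:
2·Area = [((-8)·a − (-9)·(-2)) + ((-9)·15 − 2·a)] + 116
       = -10·a + -37 = 33
⇒ a = -7.

-7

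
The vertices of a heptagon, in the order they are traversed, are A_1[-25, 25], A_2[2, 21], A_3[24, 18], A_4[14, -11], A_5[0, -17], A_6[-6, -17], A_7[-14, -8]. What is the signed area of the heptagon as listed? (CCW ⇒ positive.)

-1319.5

Apply the shoelace formula: 2A = Σ (x_i·y_{i+1} − x_{i+1}·y_i), indices taken mod 7.
Σ = (-575) + (-468) + (-516) + (-238) + (-102) + (-190) + (-550) = -2639
Signed area = Σ/2 = -1319.5 (negative ⇒ clockwise traversal).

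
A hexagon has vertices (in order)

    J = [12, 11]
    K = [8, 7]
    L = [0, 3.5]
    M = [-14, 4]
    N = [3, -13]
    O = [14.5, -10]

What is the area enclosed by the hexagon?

340.5

Cross-terms: -4, 28, 49, 170, 158.5, 279.5  ⇒  Σ = 681
Area = |Σ|/2 = 340.5.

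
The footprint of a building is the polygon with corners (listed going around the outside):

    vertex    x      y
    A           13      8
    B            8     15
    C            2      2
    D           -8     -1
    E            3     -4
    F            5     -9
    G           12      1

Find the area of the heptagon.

177.5

Apply the shoelace formula: 2A = Σ (x_i·y_{i+1} − x_{i+1}·y_i), indices taken mod 7.
A→B: (13)(15) − (8)(8) = 131
B→C: (8)(2) − (2)(15) = -14
C→D: (2)(-1) − (-8)(2) = 14
D→E: (-8)(-4) − (3)(-1) = 35
E→F: (3)(-9) − (5)(-4) = -7
F→G: (5)(1) − (12)(-9) = 113
G→A: (12)(8) − (13)(1) = 83
Σ = 355
Area = |Σ|/2 = 177.5.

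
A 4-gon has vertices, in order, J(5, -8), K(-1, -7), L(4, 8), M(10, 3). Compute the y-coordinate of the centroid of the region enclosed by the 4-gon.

-196/279

Apply the shoelace (surveyor's) formula. First the cross-terms c_i = x_i·y_{i+1} − x_{i+1}·y_i:
  -43, 20, -68, -95  ⇒  2A = -186, A = -93.
Then Σ (y_i + y_{i+1})·c_i = 392, so ȳ = 392 / (6·(-93)) = -196/279.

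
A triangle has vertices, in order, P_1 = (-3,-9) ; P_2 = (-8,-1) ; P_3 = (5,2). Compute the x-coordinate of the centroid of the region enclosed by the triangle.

-2

Apply Gauss's area formula. First the cross-terms c_i = x_i·y_{i+1} − x_{i+1}·y_i:
  -69, -11, -39  ⇒  2A = -119, A = -59.5.
Then Σ (x_i + x_{i+1})·c_i = 714, so x̄ = 714 / (6·(-59.5)) = -2.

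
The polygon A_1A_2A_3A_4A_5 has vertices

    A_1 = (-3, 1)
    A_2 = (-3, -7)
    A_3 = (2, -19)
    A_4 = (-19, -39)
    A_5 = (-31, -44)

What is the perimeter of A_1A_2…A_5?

116

|A_1A_2| = √((0)² + (-8)²) = √64 = 8
|A_2A_3| = √((5)² + (-12)²) = √169 = 13
|A_3A_4| = √((-21)² + (-20)²) = √841 = 29
|A_4A_5| = √((-12)² + (-5)²) = √169 = 13
|A_5A_1| = √((28)² + (45)²) = √2809 = 53
Perimeter = 8 + 13 + 29 + 13 + 53 = 116.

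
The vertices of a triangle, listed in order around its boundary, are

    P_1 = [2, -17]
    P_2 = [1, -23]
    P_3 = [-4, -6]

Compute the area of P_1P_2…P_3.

23.5

Apply Gauss's area formula: 2A = Σ (x_i·y_{i+1} − x_{i+1}·y_i), indices taken mod 3.
Σ = (-29) + (-98) + (80) = -47
Area = |Σ|/2 = 23.5.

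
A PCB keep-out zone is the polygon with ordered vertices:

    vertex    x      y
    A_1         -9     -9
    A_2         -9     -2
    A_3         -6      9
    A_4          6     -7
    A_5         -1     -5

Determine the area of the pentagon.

Apply the shoelace formula: 2A = Σ (x_i·y_{i+1} − x_{i+1}·y_i), indices taken mod 5.
Σ = (-63) + (-93) + (-12) + (-37) + (-36) = -241
Area = |Σ|/2 = 120.5.

120.5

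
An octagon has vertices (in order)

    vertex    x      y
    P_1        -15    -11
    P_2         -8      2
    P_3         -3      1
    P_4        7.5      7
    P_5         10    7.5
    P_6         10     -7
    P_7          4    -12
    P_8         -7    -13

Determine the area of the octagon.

Apply the shoelace formula: 2A = Σ (x_i·y_{i+1} − x_{i+1}·y_i), indices taken mod 8.
Cross-terms: -118, -2, -28.5, -13.75, -145, -92, -136, -118  ⇒  Σ = -653.25
Area = |Σ|/2 = 326.625.

326.625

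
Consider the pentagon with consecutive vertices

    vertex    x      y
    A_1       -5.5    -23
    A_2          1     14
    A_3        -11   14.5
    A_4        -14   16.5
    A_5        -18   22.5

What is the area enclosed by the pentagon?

Apply the shoelace formula: 2A = Σ (x_i·y_{i+1} − x_{i+1}·y_i), indices taken mod 5.
Σ = (-54) + (168.5) + (21.5) + (-18) + (537.75) = 655.75
Area = |Σ|/2 = 327.875.

327.875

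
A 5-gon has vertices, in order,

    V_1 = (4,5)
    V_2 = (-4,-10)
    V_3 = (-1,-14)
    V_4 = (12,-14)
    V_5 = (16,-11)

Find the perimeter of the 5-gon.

|V_1V_2| = √((-8)² + (-15)²) = √289 = 17
|V_2V_3| = √((3)² + (-4)²) = √25 = 5
|V_3V_4| = √((13)² + (0)²) = √169 = 13
|V_4V_5| = √((4)² + (3)²) = √25 = 5
|V_5V_1| = √((-12)² + (16)²) = √400 = 20
Perimeter = 17 + 5 + 13 + 5 + 20 = 60.

60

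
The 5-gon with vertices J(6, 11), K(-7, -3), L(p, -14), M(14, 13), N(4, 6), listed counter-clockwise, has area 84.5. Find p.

The doubled signed area Σ (x_i y_{i+1} − x_{i+1} y_i) is linear in p.
With p=0 it equals 393; the coefficient of p is 16 (from the two edges through L).
So 16·p + 393 = 2·84.5 = 169 ⇒ p = -14.

-14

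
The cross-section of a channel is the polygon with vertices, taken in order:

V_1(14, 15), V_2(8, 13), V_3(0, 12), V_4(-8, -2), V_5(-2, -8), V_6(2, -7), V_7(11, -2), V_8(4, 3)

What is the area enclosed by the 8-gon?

238

Apply the shoelace formula: 2A = Σ (x_i·y_{i+1} − x_{i+1}·y_i), indices taken mod 8.
Σ = (62) + (96) + (96) + (60) + (30) + (73) + (41) + (18) = 476
Area = |Σ|/2 = 238.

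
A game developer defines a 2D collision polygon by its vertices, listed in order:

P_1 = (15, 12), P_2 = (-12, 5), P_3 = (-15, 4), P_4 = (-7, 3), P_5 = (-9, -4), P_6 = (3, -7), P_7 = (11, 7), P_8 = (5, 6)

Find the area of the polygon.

229

Apply Gauss's area formula: 2A = Σ (x_i·y_{i+1} − x_{i+1}·y_i), indices taken mod 8.
Σ = (219) + (27) + (-17) + (55) + (75) + (98) + (31) + (-30) = 458
Area = |Σ|/2 = 229.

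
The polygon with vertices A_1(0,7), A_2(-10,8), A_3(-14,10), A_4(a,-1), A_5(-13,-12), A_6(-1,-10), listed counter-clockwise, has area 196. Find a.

-9

Write out the shoelace sum; only the two edges meeting at A_4 involve a:
2·Area = [((-14)·(-1) − a·10) + (a·(-12) − (-13)·(-1))] + 193
       = -22·a + 194 = 392
⇒ a = -9.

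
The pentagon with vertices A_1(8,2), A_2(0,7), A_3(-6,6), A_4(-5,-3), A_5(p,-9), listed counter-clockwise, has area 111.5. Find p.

-8

The doubled signed area Σ (x_i y_{i+1} − x_{i+1} y_i) is linear in p.
With p=0 it equals 263; the coefficient of p is 5 (from the two edges through A_5).
So 5·p + 263 = 2·111.5 = 223 ⇒ p = -8.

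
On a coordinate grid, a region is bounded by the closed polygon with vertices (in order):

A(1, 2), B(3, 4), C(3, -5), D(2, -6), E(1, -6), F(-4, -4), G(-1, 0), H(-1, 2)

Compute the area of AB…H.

40.5

Apply the surveyor's formula: 2A = Σ (x_i·y_{i+1} − x_{i+1}·y_i), indices taken mod 8.
Σ = (-2) + (-27) + (-8) + (-6) + (-28) + (-4) + (-2) + (-4) = -81
Area = |Σ|/2 = 40.5.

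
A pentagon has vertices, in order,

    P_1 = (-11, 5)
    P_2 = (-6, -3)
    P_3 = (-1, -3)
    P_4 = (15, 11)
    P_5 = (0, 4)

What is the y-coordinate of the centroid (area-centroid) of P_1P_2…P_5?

Apply the shoelace formula. First the cross-terms c_i = x_i·y_{i+1} − x_{i+1}·y_i:
  63, 15, 34, 60, 44  ⇒  2A = 216, A = 108.
Then Σ (y_i + y_{i+1})·c_i = 1604, so ȳ = 1604 / (6·108) = 401/162.

401/162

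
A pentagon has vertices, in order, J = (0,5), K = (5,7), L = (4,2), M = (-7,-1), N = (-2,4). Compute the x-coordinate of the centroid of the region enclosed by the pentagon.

Apply the shoelace formula. First the cross-terms c_i = x_i·y_{i+1} − x_{i+1}·y_i:
  -25, -18, 10, -30, -10  ⇒  2A = -73, A = -36.5.
Then Σ (x_i + x_{i+1})·c_i = -27, so x̄ = -27 / (6·(-36.5)) = 9/73.

9/73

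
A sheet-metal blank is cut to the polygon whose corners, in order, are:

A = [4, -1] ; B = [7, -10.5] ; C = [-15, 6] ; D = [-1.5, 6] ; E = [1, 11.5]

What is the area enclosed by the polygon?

150.875

Apply Gauss's area formula: 2A = Σ (x_i·y_{i+1} − x_{i+1}·y_i), indices taken mod 5.
A→B: (4)(-10.5) − (7)(-1) = -35
B→C: (7)(6) − (-15)(-10.5) = -115.5
C→D: (-15)(6) − (-1.5)(6) = -81
D→E: (-1.5)(11.5) − (1)(6) = -23.25
E→A: (1)(-1) − (4)(11.5) = -47
Σ = -301.75
Area = |Σ|/2 = 150.875.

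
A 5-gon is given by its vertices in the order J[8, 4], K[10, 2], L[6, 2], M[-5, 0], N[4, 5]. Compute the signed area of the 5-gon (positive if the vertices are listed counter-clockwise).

-27.5

Σ = (-24) + (8) + (10) + (-25) + (-24) = -55
Signed area = Σ/2 = -27.5 (negative ⇒ clockwise traversal).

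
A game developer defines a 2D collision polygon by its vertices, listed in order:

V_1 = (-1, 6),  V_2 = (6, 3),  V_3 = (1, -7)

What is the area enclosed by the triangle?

42.5

Apply the shoelace (surveyor's) formula: 2A = Σ (x_i·y_{i+1} − x_{i+1}·y_i), indices taken mod 3.
V_1→V_2: (-1)(3) − (6)(6) = -39
V_2→V_3: (6)(-7) − (1)(3) = -45
V_3→V_1: (1)(6) − (-1)(-7) = -1
Σ = -85
Area = |Σ|/2 = 42.5.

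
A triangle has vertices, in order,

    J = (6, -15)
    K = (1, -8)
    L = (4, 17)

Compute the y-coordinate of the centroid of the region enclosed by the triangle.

Apply the shoelace formula. First the cross-terms c_i = x_i·y_{i+1} − x_{i+1}·y_i:
  -33, 49, -162  ⇒  2A = -146, A = -73.
Then Σ (y_i + y_{i+1})·c_i = 876, so ȳ = 876 / (6·(-73)) = -2.

-2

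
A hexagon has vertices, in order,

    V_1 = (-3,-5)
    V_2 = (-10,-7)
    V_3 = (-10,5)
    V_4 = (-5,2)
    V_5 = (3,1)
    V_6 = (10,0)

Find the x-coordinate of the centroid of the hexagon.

Apply the shoelace (surveyor's) formula. First the cross-terms c_i = x_i·y_{i+1} − x_{i+1}·y_i:
  -29, -120, 5, -11, -10, -50  ⇒  2A = -215, A = -107.5.
Then Σ (x_i + x_{i+1})·c_i = 2244, so x̄ = 2244 / (6·(-107.5)) = -748/215.

-748/215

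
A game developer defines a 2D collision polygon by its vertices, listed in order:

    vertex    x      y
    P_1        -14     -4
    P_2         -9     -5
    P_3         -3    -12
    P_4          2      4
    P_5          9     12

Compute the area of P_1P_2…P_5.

129.5

Σ = (34) + (93) + (12) + (-12) + (132) = 259
Area = |Σ|/2 = 129.5.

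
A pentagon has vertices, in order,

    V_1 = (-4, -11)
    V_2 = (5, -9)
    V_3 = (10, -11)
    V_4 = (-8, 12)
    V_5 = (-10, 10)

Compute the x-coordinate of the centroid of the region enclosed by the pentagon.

-535/261

Apply the shoelace (surveyor's) formula. First the cross-terms c_i = x_i·y_{i+1} − x_{i+1}·y_i:
  91, 35, 32, 40, 150  ⇒  2A = 348, A = 174.
Then Σ (x_i + x_{i+1})·c_i = -2140, so x̄ = -2140 / (6·174) = -535/261.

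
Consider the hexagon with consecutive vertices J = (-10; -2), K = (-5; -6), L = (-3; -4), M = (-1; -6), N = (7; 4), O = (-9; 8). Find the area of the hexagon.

Σ = (50) + (2) + (14) + (38) + (92) + (98) = 294
Area = |Σ|/2 = 147.

147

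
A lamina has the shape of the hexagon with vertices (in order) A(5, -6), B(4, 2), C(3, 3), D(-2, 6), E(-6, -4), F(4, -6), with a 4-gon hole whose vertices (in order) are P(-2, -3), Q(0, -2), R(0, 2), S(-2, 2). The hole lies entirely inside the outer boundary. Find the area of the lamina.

Outer boundary:
Apply the shoelace formula: 2A = Σ (x_i·y_{i+1} − x_{i+1}·y_i), indices taken mod 6.
Σ = (34) + (6) + (24) + (44) + (52) + (6) = 166
Area = |Σ|/2 = 83.
Hole:
Σ = (4) + (0) + (4) + (10) = 18
Area = |Σ|/2 = 9.
Net area = 83 − 9 = 74.

74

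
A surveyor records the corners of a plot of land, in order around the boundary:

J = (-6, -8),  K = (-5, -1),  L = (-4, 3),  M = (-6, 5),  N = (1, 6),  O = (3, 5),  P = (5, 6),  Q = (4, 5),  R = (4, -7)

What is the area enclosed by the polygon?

Cross-terms: -34, -19, -2, -41, -13, -7, 1, -48, -74  ⇒  Σ = -237
Area = |Σ|/2 = 118.5.

118.5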